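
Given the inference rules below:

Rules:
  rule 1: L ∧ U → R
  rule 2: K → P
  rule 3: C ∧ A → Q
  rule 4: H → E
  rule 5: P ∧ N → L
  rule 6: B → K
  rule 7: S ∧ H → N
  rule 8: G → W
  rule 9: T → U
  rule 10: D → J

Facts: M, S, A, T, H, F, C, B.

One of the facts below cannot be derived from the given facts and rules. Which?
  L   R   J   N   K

J

Round 1 fires rule 3, rule 4, rule 6, rule 7, rule 9, giving Q, E, K, N, U.
Round 2 fires rule 2, giving P.
Round 3 fires rule 5, giving L.
Round 4 fires rule 1, giving R.
Derived: L (round 3), K (round 1), R (round 4), N (round 1). J never appears in any round.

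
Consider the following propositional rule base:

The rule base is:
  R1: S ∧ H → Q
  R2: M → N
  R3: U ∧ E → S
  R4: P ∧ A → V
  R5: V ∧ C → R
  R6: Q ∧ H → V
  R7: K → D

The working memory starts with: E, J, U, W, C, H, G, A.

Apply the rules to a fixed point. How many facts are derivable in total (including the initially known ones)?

12

Round 1: R3 [U ∧ E → S]. New: S.
Round 2: R1 [S ∧ H → Q]. New: Q.
Round 3: R6 [Q ∧ H → V]. New: V.
Round 4: R5 [V ∧ C → R]. New: R.
Closure: {A, C, E, G, H, J, Q, R, S, U, V, W} — 12 facts.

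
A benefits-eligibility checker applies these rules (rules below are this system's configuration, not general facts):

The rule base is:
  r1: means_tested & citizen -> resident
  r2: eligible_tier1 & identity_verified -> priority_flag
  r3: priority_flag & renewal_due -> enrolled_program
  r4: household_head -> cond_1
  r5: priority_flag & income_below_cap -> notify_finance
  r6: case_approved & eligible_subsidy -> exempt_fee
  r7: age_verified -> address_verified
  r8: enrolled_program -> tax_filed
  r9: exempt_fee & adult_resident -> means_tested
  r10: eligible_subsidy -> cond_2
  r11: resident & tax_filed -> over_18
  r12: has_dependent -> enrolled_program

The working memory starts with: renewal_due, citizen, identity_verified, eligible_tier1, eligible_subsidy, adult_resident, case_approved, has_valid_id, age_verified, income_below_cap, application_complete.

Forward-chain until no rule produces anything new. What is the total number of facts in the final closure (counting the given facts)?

21

[1] r2 [eligible_tier1 & identity_verified -> priority_flag]; r6 [case_approved & eligible_subsidy -> exempt_fee]; r7 [age_verified -> address_verified]; r10 [eligible_subsidy -> cond_2]. ⇒ new: priority_flag, exempt_fee, address_verified, cond_2.
[2] r3 [priority_flag & renewal_due -> enrolled_program]; r5 [priority_flag & income_below_cap -> notify_finance]; r9 [exempt_fee & adult_resident -> means_tested]. ⇒ new: enrolled_program, notify_finance, means_tested.
[3] r1 [means_tested & citizen -> resident]; r8 [enrolled_program -> tax_filed]. ⇒ new: resident, tax_filed.
[4] r11 [resident & tax_filed -> over_18]. ⇒ new: over_18.
Closure: {address_verified, adult_resident, age_verified, application_complete, case_approved, citizen, cond_2, eligible_subsidy, eligible_tier1, enrolled_program, exempt_fee, has_valid_id, identity_verified, income_below_cap, means_tested, notify_finance, over_18, priority_flag, renewal_due, resident, tax_filed} — 21 facts.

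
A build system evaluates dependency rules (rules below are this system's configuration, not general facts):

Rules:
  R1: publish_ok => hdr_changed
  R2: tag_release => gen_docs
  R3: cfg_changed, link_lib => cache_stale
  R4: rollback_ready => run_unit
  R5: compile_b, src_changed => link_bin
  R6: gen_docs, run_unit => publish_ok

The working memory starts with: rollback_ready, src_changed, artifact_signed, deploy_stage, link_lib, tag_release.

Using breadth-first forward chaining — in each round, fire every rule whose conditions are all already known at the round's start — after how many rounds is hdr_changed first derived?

3

Round 1 fires R2, R4, giving gen_docs, run_unit.
Round 2 fires R6, giving publish_ok.
Round 3 fires R1, giving hdr_changed.
hdr_changed first appears in round 3.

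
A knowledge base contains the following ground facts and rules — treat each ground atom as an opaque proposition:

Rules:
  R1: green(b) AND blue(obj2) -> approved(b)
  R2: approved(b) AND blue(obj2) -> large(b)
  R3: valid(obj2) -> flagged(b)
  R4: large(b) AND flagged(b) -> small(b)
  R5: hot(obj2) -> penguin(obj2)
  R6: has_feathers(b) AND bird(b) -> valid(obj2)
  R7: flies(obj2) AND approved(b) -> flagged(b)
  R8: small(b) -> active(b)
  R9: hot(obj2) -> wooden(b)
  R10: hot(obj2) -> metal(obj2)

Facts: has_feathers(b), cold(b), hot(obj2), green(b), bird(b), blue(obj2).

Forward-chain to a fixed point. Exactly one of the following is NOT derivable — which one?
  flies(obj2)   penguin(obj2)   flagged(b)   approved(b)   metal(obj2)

[1] R1 [green(b) AND blue(obj2) -> approved(b)]; R5 [hot(obj2) -> penguin(obj2)]; R6 [has_feathers(b) AND bird(b) -> valid(obj2)]; R9 [hot(obj2) -> wooden(b)]; R10 [hot(obj2) -> metal(obj2)]. ⇒ new: approved(b), penguin(obj2), valid(obj2), wooden(b), metal(obj2).
[2] R2 [approved(b) AND blue(obj2) -> large(b)]; R3 [valid(obj2) -> flagged(b)]. ⇒ new: large(b), flagged(b).
[3] R4 [large(b) AND flagged(b) -> small(b)]. ⇒ new: small(b).
[4] R8 [small(b) -> active(b)]. ⇒ new: active(b).
Derived: approved(b) (round 1), penguin(obj2) (round 1), flagged(b) (round 2), metal(obj2) (round 1). flies(obj2) never appears in any round.

flies(obj2)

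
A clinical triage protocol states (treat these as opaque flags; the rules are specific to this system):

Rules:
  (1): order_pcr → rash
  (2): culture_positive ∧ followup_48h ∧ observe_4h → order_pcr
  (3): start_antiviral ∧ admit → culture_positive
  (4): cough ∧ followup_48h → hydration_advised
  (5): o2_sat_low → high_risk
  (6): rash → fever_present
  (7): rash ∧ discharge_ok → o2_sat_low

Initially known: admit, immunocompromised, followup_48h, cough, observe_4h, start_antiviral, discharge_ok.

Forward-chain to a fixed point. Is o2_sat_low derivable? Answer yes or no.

yes

[1] (3) [start_antiviral ∧ admit → culture_positive]; (4) [cough ∧ followup_48h → hydration_advised]. ⇒ new: culture_positive, hydration_advised.
[2] (2) [culture_positive ∧ followup_48h ∧ observe_4h → order_pcr]. ⇒ new: order_pcr.
[3] (1) [order_pcr → rash]. ⇒ new: rash.
[4] (6) [rash → fever_present]; (7) [rash ∧ discharge_ok → o2_sat_low]. ⇒ new: fever_present, o2_sat_low.
[5] (5) [o2_sat_low → high_risk]. ⇒ new: high_risk.
o2_sat_low appears in round 4, so it is derivable.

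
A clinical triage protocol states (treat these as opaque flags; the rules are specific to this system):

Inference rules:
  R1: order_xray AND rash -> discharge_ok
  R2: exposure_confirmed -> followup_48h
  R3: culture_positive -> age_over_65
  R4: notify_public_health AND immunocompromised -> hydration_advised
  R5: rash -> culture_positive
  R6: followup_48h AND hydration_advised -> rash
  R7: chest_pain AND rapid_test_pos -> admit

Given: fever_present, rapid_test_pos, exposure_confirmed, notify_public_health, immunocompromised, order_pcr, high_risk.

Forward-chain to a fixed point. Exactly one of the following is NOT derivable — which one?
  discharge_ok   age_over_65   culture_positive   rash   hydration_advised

Round 1 — R2, R4, derive followup_48h, hydration_advised.
Round 2 — R6, derive rash.
Round 3 — R5, derive culture_positive.
Round 4 — R3, derive age_over_65.
Derived: hydration_advised (round 1), culture_positive (round 3), age_over_65 (round 4), rash (round 2). discharge_ok never appears in any round.

discharge_ok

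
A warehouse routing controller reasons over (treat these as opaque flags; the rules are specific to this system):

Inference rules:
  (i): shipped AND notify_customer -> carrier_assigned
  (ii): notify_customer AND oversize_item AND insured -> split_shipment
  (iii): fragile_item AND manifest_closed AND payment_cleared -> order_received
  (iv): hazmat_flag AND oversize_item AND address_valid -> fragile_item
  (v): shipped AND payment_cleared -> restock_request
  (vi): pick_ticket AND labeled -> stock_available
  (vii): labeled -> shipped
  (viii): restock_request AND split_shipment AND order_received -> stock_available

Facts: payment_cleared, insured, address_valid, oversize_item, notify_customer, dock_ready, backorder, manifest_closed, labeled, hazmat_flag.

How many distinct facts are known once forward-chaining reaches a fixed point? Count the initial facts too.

Round 1: (ii) [notify_customer AND oversize_item AND insured -> split_shipment]; (iv) [hazmat_flag AND oversize_item AND address_valid -> fragile_item]; (vii) [labeled -> shipped]. Adds split_shipment, fragile_item, shipped.
Round 2: (i) [shipped AND notify_customer -> carrier_assigned]; (iii) [fragile_item AND manifest_closed AND payment_cleared -> order_received]; (v) [shipped AND payment_cleared -> restock_request]. Adds carrier_assigned, order_received, restock_request.
Round 3: (viii) [restock_request AND split_shipment AND order_received -> stock_available]. Adds stock_available.
Closure: {address_valid, backorder, carrier_assigned, dock_ready, fragile_item, hazmat_flag, insured, labeled, manifest_closed, notify_customer, order_received, oversize_item, payment_cleared, restock_request, shipped, split_shipment, stock_available} — 17 facts.

17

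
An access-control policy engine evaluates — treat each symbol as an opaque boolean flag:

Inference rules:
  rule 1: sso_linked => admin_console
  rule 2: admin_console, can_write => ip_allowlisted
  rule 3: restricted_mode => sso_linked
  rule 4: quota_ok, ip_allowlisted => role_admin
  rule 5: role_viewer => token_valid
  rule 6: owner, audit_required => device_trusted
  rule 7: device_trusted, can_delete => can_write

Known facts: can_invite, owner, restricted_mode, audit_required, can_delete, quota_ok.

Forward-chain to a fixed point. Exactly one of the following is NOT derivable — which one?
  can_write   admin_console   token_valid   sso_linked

token_valid

Round 1: rule 3 [restricted_mode => sso_linked]; rule 6 [owner, audit_required => device_trusted]. New: sso_linked, device_trusted.
Round 2: rule 1 [sso_linked => admin_console]; rule 7 [device_trusted, can_delete => can_write]. New: admin_console, can_write.
Round 3: rule 2 [admin_console, can_write => ip_allowlisted]. New: ip_allowlisted.
Round 4: rule 4 [quota_ok, ip_allowlisted => role_admin]. New: role_admin.
Derived: admin_console (round 2), can_write (round 2), sso_linked (round 1). token_valid never appears in any round.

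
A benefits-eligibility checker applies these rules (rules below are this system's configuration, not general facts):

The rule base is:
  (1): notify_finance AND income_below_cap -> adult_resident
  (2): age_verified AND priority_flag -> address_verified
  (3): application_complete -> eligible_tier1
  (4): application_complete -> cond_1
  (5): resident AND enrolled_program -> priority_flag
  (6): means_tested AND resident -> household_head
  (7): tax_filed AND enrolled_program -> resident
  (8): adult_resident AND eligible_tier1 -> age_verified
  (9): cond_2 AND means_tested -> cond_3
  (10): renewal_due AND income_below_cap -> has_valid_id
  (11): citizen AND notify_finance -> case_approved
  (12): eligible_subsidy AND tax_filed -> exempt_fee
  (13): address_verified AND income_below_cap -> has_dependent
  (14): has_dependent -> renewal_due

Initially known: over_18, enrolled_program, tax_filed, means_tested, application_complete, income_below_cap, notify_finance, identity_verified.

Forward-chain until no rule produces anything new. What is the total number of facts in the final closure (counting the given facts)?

[1] (1) [notify_finance AND income_below_cap -> adult_resident]; (3) [application_complete -> eligible_tier1]; (4) [application_complete -> cond_1]; (7) [tax_filed AND enrolled_program -> resident]. ⇒ new: adult_resident, eligible_tier1, cond_1, resident.
[2] (5) [resident AND enrolled_program -> priority_flag]; (6) [means_tested AND resident -> household_head]; (8) [adult_resident AND eligible_tier1 -> age_verified]. ⇒ new: priority_flag, household_head, age_verified.
[3] (2) [age_verified AND priority_flag -> address_verified]. ⇒ new: address_verified.
[4] (13) [address_verified AND income_below_cap -> has_dependent]. ⇒ new: has_dependent.
[5] (14) [has_dependent -> renewal_due]. ⇒ new: renewal_due.
[6] (10) [renewal_due AND income_below_cap -> has_valid_id]. ⇒ new: has_valid_id.
Closure: {address_verified, adult_resident, age_verified, application_complete, cond_1, eligible_tier1, enrolled_program, has_dependent, has_valid_id, household_head, identity_verified, income_below_cap, means_tested, notify_finance, over_18, priority_flag, renewal_due, resident, tax_filed} — 19 facts.

19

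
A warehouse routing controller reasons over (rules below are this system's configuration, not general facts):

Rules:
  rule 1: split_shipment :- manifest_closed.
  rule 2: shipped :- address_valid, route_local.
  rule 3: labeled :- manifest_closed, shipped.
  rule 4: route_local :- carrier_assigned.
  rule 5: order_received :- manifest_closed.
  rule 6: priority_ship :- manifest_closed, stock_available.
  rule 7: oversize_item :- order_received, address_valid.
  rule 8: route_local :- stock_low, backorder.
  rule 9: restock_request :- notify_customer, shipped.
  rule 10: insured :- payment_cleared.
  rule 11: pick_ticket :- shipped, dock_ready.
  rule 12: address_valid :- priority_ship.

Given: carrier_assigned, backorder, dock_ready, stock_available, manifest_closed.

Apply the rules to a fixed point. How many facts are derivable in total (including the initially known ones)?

[1] rule 1 [split_shipment :- manifest_closed.]; rule 4 [route_local :- carrier_assigned.]; rule 5 [order_received :- manifest_closed.]; rule 6 [priority_ship :- manifest_closed, stock_available.]. ⇒ new: split_shipment, route_local, order_received, priority_ship.
[2] rule 12 [address_valid :- priority_ship.]. ⇒ new: address_valid.
[3] rule 2 [shipped :- address_valid, route_local.]; rule 7 [oversize_item :- order_received, address_valid.]. ⇒ new: shipped, oversize_item.
[4] rule 3 [labeled :- manifest_closed, shipped.]; rule 11 [pick_ticket :- shipped, dock_ready.]. ⇒ new: labeled, pick_ticket.
Closure: {address_valid, backorder, carrier_assigned, dock_ready, labeled, manifest_closed, order_received, oversize_item, pick_ticket, priority_ship, route_local, shipped, split_shipment, stock_available} — 14 facts.

14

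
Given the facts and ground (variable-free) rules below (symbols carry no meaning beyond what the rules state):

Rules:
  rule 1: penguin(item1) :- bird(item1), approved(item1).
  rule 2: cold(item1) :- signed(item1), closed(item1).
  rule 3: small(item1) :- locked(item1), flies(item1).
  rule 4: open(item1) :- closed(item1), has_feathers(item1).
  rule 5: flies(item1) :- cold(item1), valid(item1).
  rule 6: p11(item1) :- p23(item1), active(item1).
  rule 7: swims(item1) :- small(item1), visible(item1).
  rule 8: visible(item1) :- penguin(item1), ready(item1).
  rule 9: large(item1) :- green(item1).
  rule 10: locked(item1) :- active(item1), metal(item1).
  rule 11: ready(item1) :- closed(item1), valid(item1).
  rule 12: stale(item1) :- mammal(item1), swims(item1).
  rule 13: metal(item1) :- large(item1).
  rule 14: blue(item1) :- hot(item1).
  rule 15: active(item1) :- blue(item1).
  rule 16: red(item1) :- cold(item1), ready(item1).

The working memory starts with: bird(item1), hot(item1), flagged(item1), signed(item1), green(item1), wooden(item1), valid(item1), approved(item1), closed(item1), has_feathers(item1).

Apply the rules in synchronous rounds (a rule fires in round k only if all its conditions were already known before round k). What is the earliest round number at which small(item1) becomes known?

4

Round 1: rule 1 [penguin(item1) :- bird(item1), approved(item1).]; rule 2 [cold(item1) :- signed(item1), closed(item1).]; rule 4 [open(item1) :- closed(item1), has_feathers(item1).]; rule 9 [large(item1) :- green(item1).]; rule 11 [ready(item1) :- closed(item1), valid(item1).]; rule 14 [blue(item1) :- hot(item1).]. Adds penguin(item1), cold(item1), open(item1), large(item1), ready(item1), blue(item1).
Round 2: rule 5 [flies(item1) :- cold(item1), valid(item1).]; rule 8 [visible(item1) :- penguin(item1), ready(item1).]; rule 13 [metal(item1) :- large(item1).]; rule 15 [active(item1) :- blue(item1).]; rule 16 [red(item1) :- cold(item1), ready(item1).]. Adds flies(item1), visible(item1), metal(item1), active(item1), red(item1).
Round 3: rule 10 [locked(item1) :- active(item1), metal(item1).]. Adds locked(item1).
Round 4: rule 3 [small(item1) :- locked(item1), flies(item1).]. Adds small(item1).
small(item1) first appears in round 4.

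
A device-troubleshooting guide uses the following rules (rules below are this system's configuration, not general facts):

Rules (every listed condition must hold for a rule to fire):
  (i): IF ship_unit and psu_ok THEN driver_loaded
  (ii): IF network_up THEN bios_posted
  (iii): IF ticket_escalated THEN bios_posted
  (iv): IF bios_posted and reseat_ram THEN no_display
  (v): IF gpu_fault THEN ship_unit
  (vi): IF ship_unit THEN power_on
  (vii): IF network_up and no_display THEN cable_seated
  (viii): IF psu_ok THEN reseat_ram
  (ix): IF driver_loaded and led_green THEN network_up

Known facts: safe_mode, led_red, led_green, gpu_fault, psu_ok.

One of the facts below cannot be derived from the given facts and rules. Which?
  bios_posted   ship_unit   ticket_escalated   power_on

ticket_escalated

Round 1: (v) [IF gpu_fault THEN ship_unit]; (viii) [IF psu_ok THEN reseat_ram]. New: ship_unit, reseat_ram.
Round 2: (i) [IF ship_unit and psu_ok THEN driver_loaded]; (vi) [IF ship_unit THEN power_on]. New: driver_loaded, power_on.
Round 3: (ix) [IF driver_loaded and led_green THEN network_up]. New: network_up.
Round 4: (ii) [IF network_up THEN bios_posted]. New: bios_posted.
Round 5: (iv) [IF bios_posted and reseat_ram THEN no_display]. New: no_display.
Round 6: (vii) [IF network_up and no_display THEN cable_seated]. New: cable_seated.
Derived: power_on (round 2), ship_unit (round 1), bios_posted (round 4). ticket_escalated never appears in any round.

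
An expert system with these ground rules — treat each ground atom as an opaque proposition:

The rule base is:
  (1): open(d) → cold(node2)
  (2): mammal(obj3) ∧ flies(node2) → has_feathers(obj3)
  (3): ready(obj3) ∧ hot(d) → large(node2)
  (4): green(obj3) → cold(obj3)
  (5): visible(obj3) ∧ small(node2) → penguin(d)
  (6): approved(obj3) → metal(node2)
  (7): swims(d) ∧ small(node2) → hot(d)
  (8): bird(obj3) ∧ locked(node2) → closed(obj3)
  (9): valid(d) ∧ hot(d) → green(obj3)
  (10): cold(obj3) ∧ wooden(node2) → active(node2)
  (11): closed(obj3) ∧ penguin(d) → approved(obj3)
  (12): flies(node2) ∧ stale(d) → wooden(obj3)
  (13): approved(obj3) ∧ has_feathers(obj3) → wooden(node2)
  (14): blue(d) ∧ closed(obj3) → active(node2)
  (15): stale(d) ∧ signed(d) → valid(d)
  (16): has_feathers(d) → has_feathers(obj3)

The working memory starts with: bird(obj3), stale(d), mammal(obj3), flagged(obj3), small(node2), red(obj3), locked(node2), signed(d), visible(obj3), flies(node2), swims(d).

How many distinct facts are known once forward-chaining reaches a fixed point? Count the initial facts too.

Round 1 fires (2), (5), (7), (8), (12), (15), giving has_feathers(obj3), penguin(d), hot(d), closed(obj3), wooden(obj3), valid(d).
Round 2 fires (9), (11), giving green(obj3), approved(obj3).
Round 3 fires (4), (6), (13), giving cold(obj3), metal(node2), wooden(node2).
Round 4 fires (10), giving active(node2).
Closure: {active(node2), approved(obj3), bird(obj3), closed(obj3), cold(obj3), flagged(obj3), flies(node2), green(obj3), has_feathers(obj3), hot(d), locked(node2), mammal(obj3), metal(node2), penguin(d), red(obj3), signed(d), small(node2), stale(d), swims(d), valid(d), visible(obj3), wooden(node2), wooden(obj3)} — 23 facts.

23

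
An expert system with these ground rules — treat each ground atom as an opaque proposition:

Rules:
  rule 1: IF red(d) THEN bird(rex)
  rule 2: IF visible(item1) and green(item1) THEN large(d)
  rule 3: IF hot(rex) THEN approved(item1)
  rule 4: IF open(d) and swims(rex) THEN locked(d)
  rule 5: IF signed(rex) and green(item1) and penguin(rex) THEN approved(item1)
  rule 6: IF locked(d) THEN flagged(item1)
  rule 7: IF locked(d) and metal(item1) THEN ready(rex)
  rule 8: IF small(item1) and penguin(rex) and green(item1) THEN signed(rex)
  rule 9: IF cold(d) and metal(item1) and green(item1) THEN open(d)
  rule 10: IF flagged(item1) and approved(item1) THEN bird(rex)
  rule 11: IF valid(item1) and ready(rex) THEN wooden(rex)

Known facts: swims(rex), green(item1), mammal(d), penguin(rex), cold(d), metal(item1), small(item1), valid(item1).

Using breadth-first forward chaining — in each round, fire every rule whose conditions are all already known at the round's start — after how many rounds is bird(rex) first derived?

Round 1: rule 8 [IF small(item1) and penguin(rex) and green(item1) THEN signed(rex)]; rule 9 [IF cold(d) and metal(item1) and green(item1) THEN open(d)]. Adds signed(rex), open(d).
Round 2: rule 4 [IF open(d) and swims(rex) THEN locked(d)]; rule 5 [IF signed(rex) and green(item1) and penguin(rex) THEN approved(item1)]. Adds locked(d), approved(item1).
Round 3: rule 6 [IF locked(d) THEN flagged(item1)]; rule 7 [IF locked(d) and metal(item1) THEN ready(rex)]. Adds flagged(item1), ready(rex).
Round 4: rule 10 [IF flagged(item1) and approved(item1) THEN bird(rex)]; rule 11 [IF valid(item1) and ready(rex) THEN wooden(rex)]. Adds bird(rex), wooden(rex).
bird(rex) first appears in round 4.

4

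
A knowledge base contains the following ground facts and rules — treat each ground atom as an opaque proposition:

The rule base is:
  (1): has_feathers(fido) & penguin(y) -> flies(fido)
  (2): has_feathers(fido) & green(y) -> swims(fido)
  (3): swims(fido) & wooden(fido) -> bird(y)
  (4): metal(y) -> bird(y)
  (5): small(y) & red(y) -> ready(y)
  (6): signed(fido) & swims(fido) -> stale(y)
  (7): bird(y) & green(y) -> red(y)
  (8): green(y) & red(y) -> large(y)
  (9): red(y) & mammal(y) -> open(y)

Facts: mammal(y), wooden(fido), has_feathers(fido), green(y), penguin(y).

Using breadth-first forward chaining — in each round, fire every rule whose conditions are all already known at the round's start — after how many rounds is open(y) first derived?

Round 1 fires (1), (2), giving flies(fido), swims(fido).
Round 2 fires (3), giving bird(y).
Round 3 fires (7), giving red(y).
Round 4 fires (8), (9), giving large(y), open(y).
open(y) first appears in round 4.

4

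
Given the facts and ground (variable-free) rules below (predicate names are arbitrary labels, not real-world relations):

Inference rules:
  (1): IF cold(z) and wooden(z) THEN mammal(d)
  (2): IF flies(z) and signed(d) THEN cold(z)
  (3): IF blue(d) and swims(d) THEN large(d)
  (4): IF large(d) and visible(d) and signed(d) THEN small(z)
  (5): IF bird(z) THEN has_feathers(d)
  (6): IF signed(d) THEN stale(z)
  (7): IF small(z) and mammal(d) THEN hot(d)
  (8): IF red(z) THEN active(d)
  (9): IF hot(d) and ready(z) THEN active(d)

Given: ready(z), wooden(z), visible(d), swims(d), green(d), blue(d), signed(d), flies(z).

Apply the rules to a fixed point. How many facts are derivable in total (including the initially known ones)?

15

Round 1: (2) [IF flies(z) and signed(d) THEN cold(z)]; (3) [IF blue(d) and swims(d) THEN large(d)]; (6) [IF signed(d) THEN stale(z)]. Adds cold(z), large(d), stale(z).
Round 2: (1) [IF cold(z) and wooden(z) THEN mammal(d)]; (4) [IF large(d) and visible(d) and signed(d) THEN small(z)]. Adds mammal(d), small(z).
Round 3: (7) [IF small(z) and mammal(d) THEN hot(d)]. Adds hot(d).
Round 4: (9) [IF hot(d) and ready(z) THEN active(d)]. Adds active(d).
Closure: {active(d), blue(d), cold(z), flies(z), green(d), hot(d), large(d), mammal(d), ready(z), signed(d), small(z), stale(z), swims(d), visible(d), wooden(z)} — 15 facts.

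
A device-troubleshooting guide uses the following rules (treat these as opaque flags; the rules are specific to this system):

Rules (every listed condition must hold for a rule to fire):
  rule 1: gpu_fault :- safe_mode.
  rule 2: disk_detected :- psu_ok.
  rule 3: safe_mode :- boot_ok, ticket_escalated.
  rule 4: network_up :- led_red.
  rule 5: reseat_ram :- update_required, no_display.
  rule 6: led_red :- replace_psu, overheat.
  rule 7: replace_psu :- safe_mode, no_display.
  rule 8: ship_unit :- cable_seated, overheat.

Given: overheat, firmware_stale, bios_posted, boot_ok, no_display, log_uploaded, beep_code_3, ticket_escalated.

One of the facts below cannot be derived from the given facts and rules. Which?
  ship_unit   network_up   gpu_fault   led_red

Round 1: rule 3 [safe_mode :- boot_ok, ticket_escalated.]. Adds safe_mode.
Round 2: rule 1 [gpu_fault :- safe_mode.]; rule 7 [replace_psu :- safe_mode, no_display.]. Adds gpu_fault, replace_psu.
Round 3: rule 6 [led_red :- replace_psu, overheat.]. Adds led_red.
Round 4: rule 4 [network_up :- led_red.]. Adds network_up.
Derived: led_red (round 3), gpu_fault (round 2), network_up (round 4). ship_unit never appears in any round.

ship_unit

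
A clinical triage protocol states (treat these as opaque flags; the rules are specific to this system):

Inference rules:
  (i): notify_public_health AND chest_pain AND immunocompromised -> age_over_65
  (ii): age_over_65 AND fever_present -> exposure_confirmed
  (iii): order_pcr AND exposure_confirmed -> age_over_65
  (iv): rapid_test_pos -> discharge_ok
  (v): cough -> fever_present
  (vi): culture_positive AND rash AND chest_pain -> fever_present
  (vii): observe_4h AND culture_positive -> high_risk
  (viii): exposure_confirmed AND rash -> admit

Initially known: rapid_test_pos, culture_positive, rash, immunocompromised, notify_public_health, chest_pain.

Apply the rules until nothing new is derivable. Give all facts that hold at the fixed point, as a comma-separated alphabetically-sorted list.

admit, age_over_65, chest_pain, culture_positive, discharge_ok, exposure_confirmed, fever_present, immunocompromised, notify_public_health, rapid_test_pos, rash

Round 1: (i) [notify_public_health AND chest_pain AND immunocompromised -> age_over_65]; (iv) [rapid_test_pos -> discharge_ok]; (vi) [culture_positive AND rash AND chest_pain -> fever_present]. New: age_over_65, discharge_ok, fever_present.
Round 2: (ii) [age_over_65 AND fever_present -> exposure_confirmed]. New: exposure_confirmed.
Round 3: (viii) [exposure_confirmed AND rash -> admit]. New: admit.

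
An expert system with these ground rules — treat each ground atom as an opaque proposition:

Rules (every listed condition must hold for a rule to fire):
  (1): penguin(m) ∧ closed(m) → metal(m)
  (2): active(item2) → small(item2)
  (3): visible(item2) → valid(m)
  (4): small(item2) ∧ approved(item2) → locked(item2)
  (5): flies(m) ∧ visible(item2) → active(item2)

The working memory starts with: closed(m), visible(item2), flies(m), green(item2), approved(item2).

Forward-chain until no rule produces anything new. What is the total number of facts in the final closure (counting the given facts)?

[1] (3) [visible(item2) → valid(m)]; (5) [flies(m) ∧ visible(item2) → active(item2)]. ⇒ new: valid(m), active(item2).
[2] (2) [active(item2) → small(item2)]. ⇒ new: small(item2).
[3] (4) [small(item2) ∧ approved(item2) → locked(item2)]. ⇒ new: locked(item2).
Closure: {active(item2), approved(item2), closed(m), flies(m), green(item2), locked(item2), small(item2), valid(m), visible(item2)} — 9 facts.

9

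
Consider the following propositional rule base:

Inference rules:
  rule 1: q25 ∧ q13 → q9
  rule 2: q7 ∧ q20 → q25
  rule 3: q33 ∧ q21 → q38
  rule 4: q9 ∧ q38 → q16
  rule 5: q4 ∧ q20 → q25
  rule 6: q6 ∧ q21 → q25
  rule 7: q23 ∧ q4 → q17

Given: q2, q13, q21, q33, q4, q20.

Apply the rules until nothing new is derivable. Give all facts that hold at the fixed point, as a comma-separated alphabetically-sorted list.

q13, q16, q2, q20, q21, q25, q33, q38, q4, q9

Round 1: rule 3 [q33 ∧ q21 → q38]; rule 5 [q4 ∧ q20 → q25]. New: q38, q25.
Round 2: rule 1 [q25 ∧ q13 → q9]. New: q9.
Round 3: rule 4 [q9 ∧ q38 → q16]. New: q16.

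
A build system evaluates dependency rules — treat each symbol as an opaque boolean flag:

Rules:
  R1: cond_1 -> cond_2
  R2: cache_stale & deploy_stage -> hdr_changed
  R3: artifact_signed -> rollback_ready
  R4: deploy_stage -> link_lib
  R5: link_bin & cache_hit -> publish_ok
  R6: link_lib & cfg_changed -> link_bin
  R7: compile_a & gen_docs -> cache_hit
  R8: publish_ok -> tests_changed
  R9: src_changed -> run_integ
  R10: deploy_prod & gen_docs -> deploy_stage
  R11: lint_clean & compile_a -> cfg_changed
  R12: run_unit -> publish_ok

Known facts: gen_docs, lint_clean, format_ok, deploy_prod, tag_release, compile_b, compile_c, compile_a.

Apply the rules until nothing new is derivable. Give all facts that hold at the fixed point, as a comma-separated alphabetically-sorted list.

cache_hit, cfg_changed, compile_a, compile_b, compile_c, deploy_prod, deploy_stage, format_ok, gen_docs, link_bin, link_lib, lint_clean, publish_ok, tag_release, tests_changed

Round 1: R7 [compile_a & gen_docs -> cache_hit]; R10 [deploy_prod & gen_docs -> deploy_stage]; R11 [lint_clean & compile_a -> cfg_changed]. New: cache_hit, deploy_stage, cfg_changed.
Round 2: R4 [deploy_stage -> link_lib]. New: link_lib.
Round 3: R6 [link_lib & cfg_changed -> link_bin]. New: link_bin.
Round 4: R5 [link_bin & cache_hit -> publish_ok]. New: publish_ok.
Round 5: R8 [publish_ok -> tests_changed]. New: tests_changed.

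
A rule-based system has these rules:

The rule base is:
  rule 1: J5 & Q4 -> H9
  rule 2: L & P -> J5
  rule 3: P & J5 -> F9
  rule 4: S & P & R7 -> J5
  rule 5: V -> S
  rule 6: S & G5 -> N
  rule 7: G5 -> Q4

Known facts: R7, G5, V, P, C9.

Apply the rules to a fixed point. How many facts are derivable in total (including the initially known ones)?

Round 1: rule 5 [V -> S]; rule 7 [G5 -> Q4]. New: S, Q4.
Round 2: rule 4 [S & P & R7 -> J5]; rule 6 [S & G5 -> N]. New: J5, N.
Round 3: rule 1 [J5 & Q4 -> H9]; rule 3 [P & J5 -> F9]. New: H9, F9.
Closure: {C9, F9, G5, H9, J5, N, P, Q4, R7, S, V} — 11 facts.

11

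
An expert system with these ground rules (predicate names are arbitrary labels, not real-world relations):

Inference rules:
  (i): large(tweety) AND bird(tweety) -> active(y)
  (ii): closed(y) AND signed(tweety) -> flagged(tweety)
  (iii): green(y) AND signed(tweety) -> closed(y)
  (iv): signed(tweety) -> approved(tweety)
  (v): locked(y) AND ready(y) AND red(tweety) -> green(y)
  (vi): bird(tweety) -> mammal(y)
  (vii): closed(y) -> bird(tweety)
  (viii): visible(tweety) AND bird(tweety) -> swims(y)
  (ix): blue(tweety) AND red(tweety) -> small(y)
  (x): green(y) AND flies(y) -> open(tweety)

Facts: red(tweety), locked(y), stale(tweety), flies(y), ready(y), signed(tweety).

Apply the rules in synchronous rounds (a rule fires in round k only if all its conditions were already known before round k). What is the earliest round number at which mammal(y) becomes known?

[1] (iv) [signed(tweety) -> approved(tweety)]; (v) [locked(y) AND ready(y) AND red(tweety) -> green(y)]. ⇒ new: approved(tweety), green(y).
[2] (iii) [green(y) AND signed(tweety) -> closed(y)]; (x) [green(y) AND flies(y) -> open(tweety)]. ⇒ new: closed(y), open(tweety).
[3] (ii) [closed(y) AND signed(tweety) -> flagged(tweety)]; (vii) [closed(y) -> bird(tweety)]. ⇒ new: flagged(tweety), bird(tweety).
[4] (vi) [bird(tweety) -> mammal(y)]. ⇒ new: mammal(y).
mammal(y) first appears in round 4.

4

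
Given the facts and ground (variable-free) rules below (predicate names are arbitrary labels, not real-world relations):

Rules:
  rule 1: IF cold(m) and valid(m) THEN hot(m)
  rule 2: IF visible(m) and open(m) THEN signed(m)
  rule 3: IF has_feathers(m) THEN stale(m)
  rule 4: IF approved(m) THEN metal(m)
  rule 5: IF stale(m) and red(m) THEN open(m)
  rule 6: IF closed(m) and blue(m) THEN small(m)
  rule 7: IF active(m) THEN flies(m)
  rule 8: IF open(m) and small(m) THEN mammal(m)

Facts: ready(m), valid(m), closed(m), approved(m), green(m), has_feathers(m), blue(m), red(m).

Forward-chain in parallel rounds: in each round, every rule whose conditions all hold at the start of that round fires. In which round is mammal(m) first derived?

[1] rule 3 [IF has_feathers(m) THEN stale(m)]; rule 4 [IF approved(m) THEN metal(m)]; rule 6 [IF closed(m) and blue(m) THEN small(m)]. ⇒ new: stale(m), metal(m), small(m).
[2] rule 5 [IF stale(m) and red(m) THEN open(m)]. ⇒ new: open(m).
[3] rule 8 [IF open(m) and small(m) THEN mammal(m)]. ⇒ new: mammal(m).
mammal(m) first appears in round 3.

3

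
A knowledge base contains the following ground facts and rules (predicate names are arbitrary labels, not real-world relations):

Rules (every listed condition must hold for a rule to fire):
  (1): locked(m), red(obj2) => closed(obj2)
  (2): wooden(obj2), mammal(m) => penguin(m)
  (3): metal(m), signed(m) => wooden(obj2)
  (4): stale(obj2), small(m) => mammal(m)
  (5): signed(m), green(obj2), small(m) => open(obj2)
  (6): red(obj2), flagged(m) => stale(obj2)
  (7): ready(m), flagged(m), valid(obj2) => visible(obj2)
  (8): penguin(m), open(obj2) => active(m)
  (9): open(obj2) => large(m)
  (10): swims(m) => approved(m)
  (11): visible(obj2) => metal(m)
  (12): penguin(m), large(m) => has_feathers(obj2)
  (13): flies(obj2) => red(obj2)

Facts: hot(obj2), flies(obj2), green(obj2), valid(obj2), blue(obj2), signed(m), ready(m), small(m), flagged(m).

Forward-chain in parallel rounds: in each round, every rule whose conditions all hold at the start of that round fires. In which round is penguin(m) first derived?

Round 1: (5) [signed(m), green(obj2), small(m) => open(obj2)]; (7) [ready(m), flagged(m), valid(obj2) => visible(obj2)]; (13) [flies(obj2) => red(obj2)]. New: open(obj2), visible(obj2), red(obj2).
Round 2: (6) [red(obj2), flagged(m) => stale(obj2)]; (9) [open(obj2) => large(m)]; (11) [visible(obj2) => metal(m)]. New: stale(obj2), large(m), metal(m).
Round 3: (3) [metal(m), signed(m) => wooden(obj2)]; (4) [stale(obj2), small(m) => mammal(m)]. New: wooden(obj2), mammal(m).
Round 4: (2) [wooden(obj2), mammal(m) => penguin(m)]. New: penguin(m).
penguin(m) first appears in round 4.

4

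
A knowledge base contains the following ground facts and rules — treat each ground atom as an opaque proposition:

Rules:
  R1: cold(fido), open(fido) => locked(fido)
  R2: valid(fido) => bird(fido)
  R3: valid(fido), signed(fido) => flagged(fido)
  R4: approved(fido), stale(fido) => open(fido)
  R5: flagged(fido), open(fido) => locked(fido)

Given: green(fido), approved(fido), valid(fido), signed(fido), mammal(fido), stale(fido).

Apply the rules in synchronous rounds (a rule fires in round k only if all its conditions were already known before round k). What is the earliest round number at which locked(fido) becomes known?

[1] R2 [valid(fido) => bird(fido)]; R3 [valid(fido), signed(fido) => flagged(fido)]; R4 [approved(fido), stale(fido) => open(fido)]. ⇒ new: bird(fido), flagged(fido), open(fido).
[2] R5 [flagged(fido), open(fido) => locked(fido)]. ⇒ new: locked(fido).
locked(fido) first appears in round 2.

2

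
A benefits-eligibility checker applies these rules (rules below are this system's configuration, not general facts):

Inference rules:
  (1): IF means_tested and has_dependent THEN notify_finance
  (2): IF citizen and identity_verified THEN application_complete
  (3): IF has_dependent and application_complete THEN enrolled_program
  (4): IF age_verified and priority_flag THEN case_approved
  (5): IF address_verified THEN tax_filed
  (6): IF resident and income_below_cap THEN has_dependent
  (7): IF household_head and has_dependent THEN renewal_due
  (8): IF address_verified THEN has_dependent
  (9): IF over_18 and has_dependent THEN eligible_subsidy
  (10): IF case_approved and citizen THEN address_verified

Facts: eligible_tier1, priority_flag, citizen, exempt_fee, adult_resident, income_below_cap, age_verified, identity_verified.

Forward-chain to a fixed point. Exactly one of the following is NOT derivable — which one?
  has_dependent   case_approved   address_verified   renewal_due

renewal_due

[1] (2) [IF citizen and identity_verified THEN application_complete]; (4) [IF age_verified and priority_flag THEN case_approved]. ⇒ new: application_complete, case_approved.
[2] (10) [IF case_approved and citizen THEN address_verified]. ⇒ new: address_verified.
[3] (5) [IF address_verified THEN tax_filed]; (8) [IF address_verified THEN has_dependent]. ⇒ new: tax_filed, has_dependent.
[4] (3) [IF has_dependent and application_complete THEN enrolled_program]. ⇒ new: enrolled_program.
Derived: case_approved (round 1), has_dependent (round 3), address_verified (round 2). renewal_due never appears in any round.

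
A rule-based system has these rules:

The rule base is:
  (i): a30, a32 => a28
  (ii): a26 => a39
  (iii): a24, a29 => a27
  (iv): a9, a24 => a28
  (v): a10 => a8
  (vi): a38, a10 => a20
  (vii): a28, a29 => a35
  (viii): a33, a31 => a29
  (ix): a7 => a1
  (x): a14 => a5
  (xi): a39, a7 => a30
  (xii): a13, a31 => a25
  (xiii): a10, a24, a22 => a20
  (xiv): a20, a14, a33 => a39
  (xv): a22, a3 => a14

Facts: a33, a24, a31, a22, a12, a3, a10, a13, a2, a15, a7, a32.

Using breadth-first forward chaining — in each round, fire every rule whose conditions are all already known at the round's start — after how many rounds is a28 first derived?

Round 1 — (v), (viii), (ix), (xii), (xiii), (xv), derive a8, a29, a1, a25, a20, a14.
Round 2 — (iii), (x), (xiv), derive a27, a5, a39.
Round 3 — (xi), derive a30.
Round 4 — (i), derive a28.
a28 first appears in round 4.

4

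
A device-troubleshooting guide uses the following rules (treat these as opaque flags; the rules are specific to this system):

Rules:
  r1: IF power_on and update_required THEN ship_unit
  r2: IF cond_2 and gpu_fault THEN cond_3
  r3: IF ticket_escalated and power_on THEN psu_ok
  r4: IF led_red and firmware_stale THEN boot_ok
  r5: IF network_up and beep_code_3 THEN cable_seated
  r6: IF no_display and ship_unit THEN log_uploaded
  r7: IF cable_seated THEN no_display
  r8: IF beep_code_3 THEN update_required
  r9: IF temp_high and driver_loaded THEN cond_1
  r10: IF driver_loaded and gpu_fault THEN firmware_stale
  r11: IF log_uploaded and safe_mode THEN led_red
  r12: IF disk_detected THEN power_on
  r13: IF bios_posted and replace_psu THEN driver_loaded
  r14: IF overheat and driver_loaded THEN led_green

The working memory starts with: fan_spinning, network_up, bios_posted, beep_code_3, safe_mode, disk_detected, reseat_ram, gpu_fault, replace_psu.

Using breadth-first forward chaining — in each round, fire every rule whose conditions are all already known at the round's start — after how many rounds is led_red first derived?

Round 1 — r5, r8, r12, r13, derive cable_seated, update_required, power_on, driver_loaded.
Round 2 — r1, r7, r10, derive ship_unit, no_display, firmware_stale.
Round 3 — r6, derive log_uploaded.
Round 4 — r11, derive led_red.
led_red first appears in round 4.

4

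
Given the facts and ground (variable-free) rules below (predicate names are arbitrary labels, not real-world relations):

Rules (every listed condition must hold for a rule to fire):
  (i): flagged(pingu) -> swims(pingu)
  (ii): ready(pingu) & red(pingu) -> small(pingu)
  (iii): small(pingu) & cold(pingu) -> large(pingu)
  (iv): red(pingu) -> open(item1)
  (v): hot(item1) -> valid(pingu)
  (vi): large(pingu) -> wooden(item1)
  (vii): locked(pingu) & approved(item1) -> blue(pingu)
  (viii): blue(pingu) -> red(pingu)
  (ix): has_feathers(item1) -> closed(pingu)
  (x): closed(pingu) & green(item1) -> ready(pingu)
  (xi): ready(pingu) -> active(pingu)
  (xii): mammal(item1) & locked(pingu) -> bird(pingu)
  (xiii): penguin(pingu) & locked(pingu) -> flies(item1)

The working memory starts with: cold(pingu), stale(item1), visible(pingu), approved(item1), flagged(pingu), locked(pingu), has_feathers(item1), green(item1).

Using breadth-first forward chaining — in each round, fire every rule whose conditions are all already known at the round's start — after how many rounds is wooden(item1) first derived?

5

Round 1: (i) [flagged(pingu) -> swims(pingu)]; (vii) [locked(pingu) & approved(item1) -> blue(pingu)]; (ix) [has_feathers(item1) -> closed(pingu)]. New: swims(pingu), blue(pingu), closed(pingu).
Round 2: (viii) [blue(pingu) -> red(pingu)]; (x) [closed(pingu) & green(item1) -> ready(pingu)]. New: red(pingu), ready(pingu).
Round 3: (ii) [ready(pingu) & red(pingu) -> small(pingu)]; (iv) [red(pingu) -> open(item1)]; (xi) [ready(pingu) -> active(pingu)]. New: small(pingu), open(item1), active(pingu).
Round 4: (iii) [small(pingu) & cold(pingu) -> large(pingu)]. New: large(pingu).
Round 5: (vi) [large(pingu) -> wooden(item1)]. New: wooden(item1).
wooden(item1) first appears in round 5.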